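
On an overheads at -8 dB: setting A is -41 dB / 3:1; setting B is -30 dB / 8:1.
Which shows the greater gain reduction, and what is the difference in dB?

A, by 2.75 dB

A: overshoot 33 dB → output overshoot 11 dB → GR 22 dB.
B: overshoot 22 dB → output overshoot 2.75 dB → GR 19.25 dB.
A applies 2.75 dB more gain reduction.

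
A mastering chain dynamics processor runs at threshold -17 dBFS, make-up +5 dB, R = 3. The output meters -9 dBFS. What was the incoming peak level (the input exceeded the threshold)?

Stripping the +5 dB make-up gives -14 dBFS at the gain stage.
That's 3 dB above the -17 dBFS threshold.
Undo the ratio: input overshoot = 3 × 3 = 9 dB, giving input = -8 dBFS.

-8 dBFS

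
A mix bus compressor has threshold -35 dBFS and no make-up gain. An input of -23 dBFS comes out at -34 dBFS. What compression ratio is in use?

12:1

Input overshoot = -23 − (-35) = 12 dB; output overshoot = -34 − (-35) = 1 dB.
Ratio = 12 / 1 = 12.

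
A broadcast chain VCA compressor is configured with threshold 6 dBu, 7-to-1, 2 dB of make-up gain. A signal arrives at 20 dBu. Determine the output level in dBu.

10 dBu

Overshoot: 20 − 6 = 14 dB.
7:1 compression reduces that to 14/7 = 2 dB over.
That puts the output at 8 dBu; make-up adds 2 dB, giving 10 dBu.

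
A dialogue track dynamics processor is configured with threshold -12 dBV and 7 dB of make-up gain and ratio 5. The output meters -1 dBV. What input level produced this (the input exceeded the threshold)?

8 dBV

Stripping the +7 dB make-up gives -8 dBV at the gain stage.
The compressed level sits -8 − (-12) = 4 dB over threshold.
Before 5:1 compression the overshoot was 4 × 5 = 20 dB, so input = -12 + 20 = 8 dBV.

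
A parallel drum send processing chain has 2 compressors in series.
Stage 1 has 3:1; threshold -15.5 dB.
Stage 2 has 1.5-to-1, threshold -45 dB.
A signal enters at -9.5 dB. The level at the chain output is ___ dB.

-24 dB

Stage 1: 6 dB above -15.5 dB, reduced 3:1 to 2 dB above → -13.5 dB.
Stage 2: overshoot 31.5 dB → 31.5/1.5 = 21 dB → -24 dB.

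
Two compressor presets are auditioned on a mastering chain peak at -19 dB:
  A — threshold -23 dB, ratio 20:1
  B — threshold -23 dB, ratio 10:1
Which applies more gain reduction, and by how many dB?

A, by 0.2 dB

A: GR = 4 − 4/20 = 3.8 dB.
B: GR = 4 − 4/10 = 3.6 dB.
A reduces 0.2 dB more.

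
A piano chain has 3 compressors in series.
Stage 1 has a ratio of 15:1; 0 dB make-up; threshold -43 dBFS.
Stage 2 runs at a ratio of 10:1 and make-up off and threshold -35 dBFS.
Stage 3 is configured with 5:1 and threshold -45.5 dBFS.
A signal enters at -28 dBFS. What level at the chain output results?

Stage 1: -28 dBFS is 15 dB over -43 dBFS; at 15:1 that becomes 1 dB over, giving -42 dBFS.
Stage 2: below threshold (-42 ≤ -35); passes unchanged; output -42 dBFS.
Stage 3: overshoot 3.5 dB → 3.5/5 = 0.7 dB → -44.8 dBFS.

-44.8 dBFS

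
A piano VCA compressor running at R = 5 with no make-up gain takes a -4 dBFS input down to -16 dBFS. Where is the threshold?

Gain reduction = -4 − (-16) = 12 dB; output overshoot = GR / (R − 1) = 12 / 4 = 3 dB.
Threshold = output − output overshoot = -16 − 3 = -19 dBFS.

-19 dBFS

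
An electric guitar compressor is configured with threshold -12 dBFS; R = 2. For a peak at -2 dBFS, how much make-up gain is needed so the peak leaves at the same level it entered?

Without make-up, output = threshold + overshoot/2 = -12 + 5 = -7 dBFS.
Gap to target: 5 dB.

5 dB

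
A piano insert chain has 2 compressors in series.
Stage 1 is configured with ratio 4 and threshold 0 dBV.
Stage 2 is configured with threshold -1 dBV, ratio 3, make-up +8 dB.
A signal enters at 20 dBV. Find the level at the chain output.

Stage 1: overshoot 20 dB → 20/4 = 5 dB → 5 dBV.
Stage 2: 5 dBV is 6 dB over -1 dBV; at 3:1 that becomes 2 dB over, giving 1 dBV; +8 dB make-up → 9 dBV.

9 dBV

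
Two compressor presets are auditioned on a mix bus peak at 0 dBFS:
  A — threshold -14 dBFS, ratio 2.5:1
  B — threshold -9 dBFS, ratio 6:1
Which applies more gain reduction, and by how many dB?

A: 14 dB over, compressed to 5.6 dB over, so 8.4 dB of GR.
B: 9 dB over, compressed to 1.5 dB over, so 7.5 dB of GR.
A applies 0.9 dB more gain reduction.

A, by 0.9 dB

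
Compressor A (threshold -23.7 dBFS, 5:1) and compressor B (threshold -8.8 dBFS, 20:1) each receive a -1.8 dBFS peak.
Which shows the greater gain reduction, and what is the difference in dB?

A, by 10.87 dB

A: overshoot 21.9 dB → output overshoot 4.38 dB → GR 17.52 dB.
B: overshoot 7 dB → output overshoot 0.35 dB → GR 6.65 dB.
A reduces 10.87 dB more.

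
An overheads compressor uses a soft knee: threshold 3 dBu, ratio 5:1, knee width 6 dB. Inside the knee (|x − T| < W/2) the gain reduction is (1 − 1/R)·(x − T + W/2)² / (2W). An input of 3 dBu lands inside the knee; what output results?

x − T + W/2 = 3 − 3 + 3 = 3.
GR = (1 − 1/5) × 3² / 12 = 0.8 × 9 / 12 = 0.6 dB.
Output = 3 − 0.6 = 2.4 dBu.

2.4 dBu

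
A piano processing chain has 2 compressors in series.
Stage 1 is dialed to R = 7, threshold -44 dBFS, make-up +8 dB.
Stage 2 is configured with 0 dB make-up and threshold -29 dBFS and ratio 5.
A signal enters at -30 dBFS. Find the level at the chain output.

-34 dBFS

Stage 1: 14 dB above -44 dBFS, reduced 7:1 to 2 dB above → -42 dBFS; +8 dB make-up → -34 dBFS.
Stage 2: -34 dBFS is at or below the -29 dBFS threshold — no compression; output -34 dBFS.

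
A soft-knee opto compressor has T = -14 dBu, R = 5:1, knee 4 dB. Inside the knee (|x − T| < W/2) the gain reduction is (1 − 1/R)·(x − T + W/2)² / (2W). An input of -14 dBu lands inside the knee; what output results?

-14.4 dBu

x − T + W/2 = -14 − (-14) + 2 = 2.
GR = (1 − 1/5) × 2² / 8 = 0.8 × 4 / 8 = 0.4 dB.
Output = -14 − 0.4 = -14.4 dBu.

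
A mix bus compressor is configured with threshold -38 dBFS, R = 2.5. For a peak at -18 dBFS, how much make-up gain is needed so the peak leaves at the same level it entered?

12 dB

Overshoot 20 dB → 20/2.5 = 8 dB after compression, so the compressed level is -38 + 8 = -30 dBFS.
Make-up = target − compressed = -18 − (-30) = 12 dB.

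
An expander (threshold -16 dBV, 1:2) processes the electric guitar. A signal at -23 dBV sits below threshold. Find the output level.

-30 dBV

Below threshold, a 1:2 expander applies gain = (2−1)×(T − x) of attenuation.
(2−1) × 7 = 7 dB, so output = -23 − 7 = -30 dBV.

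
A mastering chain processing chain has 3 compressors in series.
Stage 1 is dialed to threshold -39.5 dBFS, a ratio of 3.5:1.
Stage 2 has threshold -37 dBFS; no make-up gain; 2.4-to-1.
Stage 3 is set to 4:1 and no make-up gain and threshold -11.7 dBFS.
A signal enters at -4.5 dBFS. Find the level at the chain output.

-33.875 dBFS

Stage 1: -4.5 dBFS is 35 dB over -39.5 dBFS; at 3.5:1 that becomes 10 dB over, giving -29.5 dBFS.
Stage 2: overshoot 7.5 dB → 7.5/2.4 = 3.125 dB → -33.875 dBFS.
Stage 3: -33.875 dBFS ≤ -11.7 dBFS, so stage 3 doesn't engage; output -33.875 dBFS.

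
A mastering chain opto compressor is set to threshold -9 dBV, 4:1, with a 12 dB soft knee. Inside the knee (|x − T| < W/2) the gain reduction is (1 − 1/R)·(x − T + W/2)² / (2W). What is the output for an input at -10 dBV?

x − T + W/2 = -10 − (-9) + 6 = 5.
GR = (1 − 1/4) × 5² / 24 = 0.75 × 25 / 24 = 0.78125 dB.
Output = -10 − 0.78125 = -10.78125 dBV.

-10.78125 dBV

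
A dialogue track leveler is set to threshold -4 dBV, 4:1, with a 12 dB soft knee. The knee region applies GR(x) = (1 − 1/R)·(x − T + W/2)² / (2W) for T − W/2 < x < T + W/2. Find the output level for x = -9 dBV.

-9.03125 dBV

x − T + W/2 = -9 − (-4) + 6 = 1.
GR = (1 − 1/4) × 1² / 24 = 0.75 × 1 / 24 = 0.03125 dB.
Output = -9 − 0.03125 = -9.03125 dBV.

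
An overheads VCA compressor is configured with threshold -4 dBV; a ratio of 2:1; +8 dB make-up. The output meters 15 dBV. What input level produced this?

Stripping the +8 dB make-up gives 7 dBV at the gain stage.
Post-compression overshoot = 7 − (-4) = 11 dB.
Input overshoot = R × output overshoot = 22 dB → input = -4 + 22 = 18 dBV.

18 dBV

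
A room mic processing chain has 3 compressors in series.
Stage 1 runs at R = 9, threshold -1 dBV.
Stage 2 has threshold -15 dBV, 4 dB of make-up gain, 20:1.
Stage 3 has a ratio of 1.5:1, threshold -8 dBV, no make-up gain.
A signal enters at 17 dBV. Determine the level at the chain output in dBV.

Stage 1: overshoot 18 dB → 18/9 = 2 dB → 1 dBV.
Stage 2: 1 dBV is 16 dB over -15 dBV; at 20:1 that becomes 0.8 dB over, giving -14.2 dBV; +4 dB make-up → -10.2 dBV.
Stage 3: below threshold (-10.2 ≤ -8); passes unchanged; output -10.2 dBV.

-10.2 dBV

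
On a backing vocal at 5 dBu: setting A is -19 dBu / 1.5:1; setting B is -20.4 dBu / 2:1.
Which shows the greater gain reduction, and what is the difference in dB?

A: GR = 24 − 24/1.5 = 8 dB.
B: GR = 25.4 − 25.4/2 = 12.7 dB.
B reduces 4.7 dB more.

B, by 4.7 dB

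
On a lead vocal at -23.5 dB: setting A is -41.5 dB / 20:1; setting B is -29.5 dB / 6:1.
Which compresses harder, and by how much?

A: overshoot 18 dB → output overshoot 0.9 dB → GR 17.1 dB.
B: overshoot 6 dB → output overshoot 1 dB → GR 5 dB.
A reduces 12.1 dB more.

A, by 12.1 dB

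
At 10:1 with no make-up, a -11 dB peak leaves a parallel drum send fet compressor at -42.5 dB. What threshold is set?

-46 dB

Let T be the threshold. Output overshoot = (input overshoot)/R, so -42.5 − T = (-11 − T)/10.
10·(-42.5 − T) = -11 − T → 9·T = -425 − (-11) = -414.
T = -414/9 = -46 dB.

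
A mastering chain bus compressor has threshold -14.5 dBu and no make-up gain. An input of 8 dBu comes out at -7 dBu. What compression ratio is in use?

3:1

Input overshoot = 8 − (-14.5) = 22.5 dB; output overshoot = -7 − (-14.5) = 7.5 dB.
Ratio = 22.5 / 7.5 = 3.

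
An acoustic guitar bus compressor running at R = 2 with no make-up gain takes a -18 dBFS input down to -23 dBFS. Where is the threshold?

Let T be the threshold. Output overshoot = (input overshoot)/R, so -23 − T = (-18 − T)/2.
2·(-23 − T) = -18 − T → 1·T = -46 − (-18) = -28.
T = -28/1 = -28 dBFS.

-28 dBFS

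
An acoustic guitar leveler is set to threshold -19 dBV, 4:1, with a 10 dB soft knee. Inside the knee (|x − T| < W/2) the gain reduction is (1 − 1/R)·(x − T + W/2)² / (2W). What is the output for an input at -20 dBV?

-20.6 dBV

x − T + W/2 = -20 − (-19) + 5 = 4.
GR = (1 − 1/4) × 4² / 20 = 0.75 × 16 / 20 = 0.6 dB.
Output = -20 − 0.6 = -20.6 dBV.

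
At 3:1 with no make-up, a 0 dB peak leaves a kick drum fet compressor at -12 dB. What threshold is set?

Gain reduction = 0 − (-12) = 12 dB; output overshoot = GR / (R − 1) = 12 / 2 = 6 dB.
Threshold = output − output overshoot = -12 − 6 = -18 dB.

-18 dB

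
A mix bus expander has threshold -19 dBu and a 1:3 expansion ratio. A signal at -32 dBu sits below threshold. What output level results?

The input is 13 dB below the -19 dBu threshold.
A 1:3 expander multiplies undershoot by 3: 13 × 3 = 39 dB below threshold.
Output = -19 − 39 = -58 dBu.

-58 dBu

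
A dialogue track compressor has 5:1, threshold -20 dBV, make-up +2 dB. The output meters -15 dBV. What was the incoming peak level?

Before make-up, the level was -15 − 2 = -17 dBV.
That's 3 dB above the -20 dBV threshold.
Input overshoot = R × output overshoot = 15 dB → input = -20 + 15 = -5 dBV.

-5 dBV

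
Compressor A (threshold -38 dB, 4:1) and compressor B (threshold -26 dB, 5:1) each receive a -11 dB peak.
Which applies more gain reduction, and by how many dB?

A: 27 dB over, compressed to 6.75 dB over, so 20.25 dB of GR.
B: 15 dB over, compressed to 3 dB over, so 12 dB of GR.
Difference: 8.25 dB in favour of A.

A, by 8.25 dB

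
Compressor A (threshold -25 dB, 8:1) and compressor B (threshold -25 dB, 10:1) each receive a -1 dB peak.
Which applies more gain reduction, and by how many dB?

B, by 0.6 dB

A: 24 dB over, compressed to 3 dB over, so 21 dB of GR.
B: 24 dB over, compressed to 2.4 dB over, so 21.6 dB of GR.
Difference: 0.6 dB in favour of B.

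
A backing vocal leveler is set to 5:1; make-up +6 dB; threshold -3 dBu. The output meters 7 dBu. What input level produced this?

Stripping the +6 dB make-up gives 1 dBu at the gain stage.
That's 4 dB above the -3 dBu threshold.
Before 5:1 compression the overshoot was 4 × 5 = 20 dB, so input = -3 + 20 = 17 dBu.

17 dBu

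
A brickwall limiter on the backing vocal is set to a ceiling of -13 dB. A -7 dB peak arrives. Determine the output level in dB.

-13 dB

At ∞:1, everything above -13 dB is held at the ceiling.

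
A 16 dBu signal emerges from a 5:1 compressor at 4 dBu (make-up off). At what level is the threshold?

Let T be the threshold. Output overshoot = (input overshoot)/R, so 4 − T = (16 − T)/5.
5·(4 − T) = 16 − T → 4·T = 20 − 16 = 4.
T = 4/4 = 1 dBu.

1 dBu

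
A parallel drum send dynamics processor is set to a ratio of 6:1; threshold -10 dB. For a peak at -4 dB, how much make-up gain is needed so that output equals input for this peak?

The peak compresses to -10 + 6/6 = -9 dB.
To reach -4 dB requires -4 − (-9) = 5 dB of make-up.

5 dB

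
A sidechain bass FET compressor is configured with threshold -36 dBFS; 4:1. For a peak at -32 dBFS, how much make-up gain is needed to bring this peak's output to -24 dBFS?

11 dB

Without make-up, output = threshold + overshoot/4 = -36 + 1 = -35 dBFS.
Gap to target: 11 dB.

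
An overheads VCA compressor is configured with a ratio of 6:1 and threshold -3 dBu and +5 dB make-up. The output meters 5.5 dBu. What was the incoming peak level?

18 dBu

Stripping the +5 dB make-up gives 0.5 dBu at the gain stage.
That's 3.5 dB above the -3 dBu threshold.
Input overshoot = R × output overshoot = 21 dB → input = -3 + 21 = 18 dBu.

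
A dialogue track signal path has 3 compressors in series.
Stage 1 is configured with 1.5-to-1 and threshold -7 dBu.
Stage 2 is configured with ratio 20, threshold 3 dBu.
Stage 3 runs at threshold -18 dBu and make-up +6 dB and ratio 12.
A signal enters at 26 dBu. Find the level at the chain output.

Stage 1: overshoot 33 dB → 33/1.5 = 22 dB → 15 dBu.
Stage 2: overshoot 12 dB → 12/20 = 0.6 dB → 3.6 dBu.
Stage 3: overshoot 21.6 dB → 21.6/12 = 1.8 dB → -16.2 dBu; +6 dB make-up → -10.2 dBu.

-10.2 dBu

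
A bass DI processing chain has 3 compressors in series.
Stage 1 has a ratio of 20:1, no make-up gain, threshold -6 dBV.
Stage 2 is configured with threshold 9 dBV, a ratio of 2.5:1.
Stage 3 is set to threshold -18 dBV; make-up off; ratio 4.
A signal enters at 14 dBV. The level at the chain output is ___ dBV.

-14.75 dBV

Stage 1: 20 dB above -6 dBV, reduced 20:1 to 1 dB above → -5 dBV.
Stage 2: below threshold (-5 ≤ 9); passes unchanged; output -5 dBV.
Stage 3: 13 dB above -18 dBV, reduced 4:1 to 3.25 dB above → -14.75 dBV.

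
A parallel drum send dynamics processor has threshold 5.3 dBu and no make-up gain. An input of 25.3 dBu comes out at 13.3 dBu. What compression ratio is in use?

2.5:1

Input overshoot = 25.3 − 5.3 = 20 dB; output overshoot = 13.3 − 5.3 = 8 dB.
Ratio = 20 / 8 = 2.5.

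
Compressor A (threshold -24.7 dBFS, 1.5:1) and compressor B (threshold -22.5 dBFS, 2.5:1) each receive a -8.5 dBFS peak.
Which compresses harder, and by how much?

A: 16.2 dB over, compressed to 10.8 dB over, so 5.4 dB of GR.
B: 14 dB over, compressed to 5.6 dB over, so 8.4 dB of GR.
Difference: 3 dB in favour of B.

B, by 3 dB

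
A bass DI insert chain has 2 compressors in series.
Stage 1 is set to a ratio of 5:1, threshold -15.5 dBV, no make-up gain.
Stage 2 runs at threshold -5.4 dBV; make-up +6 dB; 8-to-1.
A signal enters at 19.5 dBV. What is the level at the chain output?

-2.5 dBV

Stage 1: overshoot 35 dB → 35/5 = 7 dB → -8.5 dBV.
Stage 2: -8.5 dBV ≤ -5.4 dBV, so stage 2 doesn't engage; make-up brings it to -2.5 dBV.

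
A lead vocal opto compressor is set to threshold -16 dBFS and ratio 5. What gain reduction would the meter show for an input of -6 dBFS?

The signal is 10 dB above threshold.
A 5:1 ratio leaves 2 dB of that excess.
Gain reduction = 10 − 2 = 8 dB.

8 dB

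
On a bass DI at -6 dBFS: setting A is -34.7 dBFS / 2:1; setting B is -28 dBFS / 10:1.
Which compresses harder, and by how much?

B, by 5.45 dB

A: GR = 28.7 − 28.7/2 = 14.35 dB.
B: GR = 22 − 22/10 = 19.8 dB.
B applies 5.45 dB more gain reduction.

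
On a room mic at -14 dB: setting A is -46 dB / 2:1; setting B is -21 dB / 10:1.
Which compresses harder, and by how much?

A: overshoot 32 dB → output overshoot 16 dB → GR 16 dB.
B: overshoot 7 dB → output overshoot 0.7 dB → GR 6.3 dB.
A applies 9.7 dB more gain reduction.

A, by 9.7 dB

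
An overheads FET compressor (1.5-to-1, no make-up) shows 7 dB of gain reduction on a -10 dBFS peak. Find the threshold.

Let T be the threshold. Output overshoot = (input overshoot)/R, so -17 − T = (-10 − T)/1.5.
1.5·(-17 − T) = -10 − T → 0.5·T = -25.5 − (-10) = -15.5.
T = -15.5/0.5 = -31 dBFS.

-31 dBFS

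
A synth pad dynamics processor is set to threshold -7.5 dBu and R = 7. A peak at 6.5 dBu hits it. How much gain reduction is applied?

Overshoot = 6.5 − (-7.5) = 14 dB.
A 7:1 ratio leaves 2 dB of that excess.
GR = overshoot in − overshoot out = 14 − 2 = 12 dB.

12 dB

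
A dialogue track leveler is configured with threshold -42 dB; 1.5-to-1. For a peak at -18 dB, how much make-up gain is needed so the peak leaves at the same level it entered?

Overshoot 24 dB → 24/1.5 = 16 dB after compression, so the compressed level is -42 + 16 = -26 dB.
Make-up = target − compressed = -18 − (-26) = 8 dB.

8 dB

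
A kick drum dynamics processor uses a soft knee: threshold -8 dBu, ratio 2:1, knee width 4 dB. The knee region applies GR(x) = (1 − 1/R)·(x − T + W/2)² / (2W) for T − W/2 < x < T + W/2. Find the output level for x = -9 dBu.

x − T + W/2 = -9 − (-8) + 2 = 1.
GR = (1 − 1/2) × 1² / 8 = 0.5 × 1 / 8 = 0.0625 dB.
Output = -9 − 0.0625 = -9.0625 dBu.

-9.0625 dBu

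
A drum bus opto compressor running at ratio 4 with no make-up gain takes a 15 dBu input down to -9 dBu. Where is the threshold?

Gain reduction = 15 − (-9) = 24 dB; output overshoot = GR / (R − 1) = 24 / 3 = 8 dB.
Threshold = output − output overshoot = -9 − 8 = -17 dBu.

-17 dBu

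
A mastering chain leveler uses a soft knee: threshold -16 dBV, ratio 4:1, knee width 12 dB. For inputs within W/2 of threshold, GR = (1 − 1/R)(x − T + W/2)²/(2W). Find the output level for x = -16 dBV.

x − T + W/2 = -16 − (-16) + 6 = 6.
GR = (1 − 1/4) × 6² / 24 = 0.75 × 36 / 24 = 1.125 dB.
Output = -16 − 1.125 = -17.125 dBV.

-17.125 dBV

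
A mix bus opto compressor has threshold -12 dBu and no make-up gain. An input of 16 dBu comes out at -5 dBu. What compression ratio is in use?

4:1

Input overshoot = 16 − (-12) = 28 dB; output overshoot = -5 − (-12) = 7 dB.
Ratio = 28 / 7 = 4.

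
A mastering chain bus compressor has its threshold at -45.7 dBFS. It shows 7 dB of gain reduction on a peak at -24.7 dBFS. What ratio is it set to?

Input overshoot = -24.7 − (-45.7) = 21 dB.
Output overshoot = 21 − 7 = 14 dB.
Ratio = input overshoot / output overshoot = 21 / 14 = 1.5.

1.5:1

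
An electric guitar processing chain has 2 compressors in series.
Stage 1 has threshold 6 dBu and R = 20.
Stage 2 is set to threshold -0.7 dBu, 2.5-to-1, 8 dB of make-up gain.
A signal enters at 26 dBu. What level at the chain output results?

10.38 dBu

Stage 1: overshoot 20 dB → 20/20 = 1 dB → 7 dBu.
Stage 2: overshoot 7.7 dB → 7.7/2.5 = 3.08 dB → 2.38 dBu; +8 dB make-up → 10.38 dBu.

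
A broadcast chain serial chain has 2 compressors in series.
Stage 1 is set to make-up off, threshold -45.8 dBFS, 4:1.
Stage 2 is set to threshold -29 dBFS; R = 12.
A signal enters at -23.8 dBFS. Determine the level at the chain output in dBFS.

-40.3 dBFS

Stage 1: 22 dB above -45.8 dBFS, reduced 4:1 to 5.5 dB above → -40.3 dBFS.
Stage 2: -40.3 dBFS is at or below the -29 dBFS threshold — no compression; output -40.3 dBFS.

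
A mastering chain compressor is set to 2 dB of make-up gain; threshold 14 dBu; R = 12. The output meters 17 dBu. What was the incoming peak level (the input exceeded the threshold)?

26 dBu

Before make-up, the level was 17 − 2 = 15 dBu.
That's 1 dB above the 14 dBu threshold.
Input overshoot = R × output overshoot = 12 dB → input = 14 + 12 = 26 dBu.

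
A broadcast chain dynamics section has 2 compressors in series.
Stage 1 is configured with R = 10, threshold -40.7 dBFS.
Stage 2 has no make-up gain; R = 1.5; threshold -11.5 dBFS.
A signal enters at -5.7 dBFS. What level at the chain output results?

Stage 1: 35 dB above -40.7 dBFS, reduced 10:1 to 3.5 dB above → -37.2 dBFS.
Stage 2: -37.2 dBFS ≤ -11.5 dBFS, so stage 2 doesn't engage; output -37.2 dBFS.

-37.2 dBFS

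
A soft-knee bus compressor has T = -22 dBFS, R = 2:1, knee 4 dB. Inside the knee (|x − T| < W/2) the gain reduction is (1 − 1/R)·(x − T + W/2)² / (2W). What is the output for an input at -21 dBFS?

-21.5625 dBFS

x − T + W/2 = -21 − (-22) + 2 = 3.
GR = (1 − 1/2) × 3² / 8 = 0.5 × 9 / 8 = 0.5625 dB.
Output = -21 − 0.5625 = -21.5625 dBFS.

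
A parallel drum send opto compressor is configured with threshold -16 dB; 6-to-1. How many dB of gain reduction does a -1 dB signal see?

12.5 dB

Overshoot = -1 − (-16) = 15 dB.
At 6:1, output sits 15/6 = 2.5 dB above threshold.
Gain reduction = 15 − 2.5 = 12.5 dB.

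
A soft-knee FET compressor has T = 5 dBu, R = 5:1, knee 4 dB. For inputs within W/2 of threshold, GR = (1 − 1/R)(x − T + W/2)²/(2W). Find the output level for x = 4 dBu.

x − T + W/2 = 4 − 5 + 2 = 1.
GR = (1 − 1/5) × 1² / 8 = 0.8 × 1 / 8 = 0.1 dB.
Output = 4 − 0.1 = 3.9 dBu.

3.9 dBu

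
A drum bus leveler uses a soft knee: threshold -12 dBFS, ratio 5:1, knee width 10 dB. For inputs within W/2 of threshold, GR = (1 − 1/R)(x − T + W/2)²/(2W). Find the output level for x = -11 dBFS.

x − T + W/2 = -11 − (-12) + 5 = 6.
GR = (1 − 1/5) × 6² / 20 = 0.8 × 36 / 20 = 1.44 dB.
Output = -11 − 1.44 = -12.44 dBFS.

-12.44 dBFS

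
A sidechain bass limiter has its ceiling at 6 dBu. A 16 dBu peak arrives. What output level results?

At ∞:1, everything above 6 dBu is held at the ceiling.

6 dBu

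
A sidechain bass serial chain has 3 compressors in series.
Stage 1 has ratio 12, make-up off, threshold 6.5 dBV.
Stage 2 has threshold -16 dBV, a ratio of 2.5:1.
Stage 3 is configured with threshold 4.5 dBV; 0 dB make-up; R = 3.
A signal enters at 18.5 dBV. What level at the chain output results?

Stage 1: 12 dB above 6.5 dBV, reduced 12:1 to 1 dB above → 7.5 dBV.
Stage 2: 7.5 dBV is 23.5 dB over -16 dBV; at 2.5:1 that becomes 9.4 dB over, giving -6.6 dBV.
Stage 3: below threshold (-6.6 ≤ 4.5); passes unchanged; output -6.6 dBV.

-6.6 dBV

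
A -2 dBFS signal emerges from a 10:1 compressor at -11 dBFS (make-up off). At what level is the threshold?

Input is 10 dB above T (since output overshoot × R = input overshoot: (-11 − T)·10 = -2 − T gives T = -12 dBFS).
Check: -12 + (-2 − (-12))/10 = -12 + 1 = -11 dBFS. ✓

-12 dBFS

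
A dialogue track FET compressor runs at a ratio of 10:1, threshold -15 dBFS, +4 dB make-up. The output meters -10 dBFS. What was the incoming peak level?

Before make-up, the level was -10 − 4 = -14 dBFS.
That's 1 dB above the -15 dBFS threshold.
Input overshoot = R × output overshoot = 10 dB → input = -15 + 10 = -5 dBFS.

-5 dBFS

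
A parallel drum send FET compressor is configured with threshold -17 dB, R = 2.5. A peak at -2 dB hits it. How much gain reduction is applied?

9 dB

-2 dB exceeds the threshold by 15 dB.
A 2.5:1 ratio leaves 6 dB of that excess.
GR = overshoot in − overshoot out = 15 − 6 = 9 dB.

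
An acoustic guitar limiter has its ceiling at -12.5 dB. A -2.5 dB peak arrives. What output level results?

The limiter clamps the peak to its -12.5 dB ceiling.

-12.5 dB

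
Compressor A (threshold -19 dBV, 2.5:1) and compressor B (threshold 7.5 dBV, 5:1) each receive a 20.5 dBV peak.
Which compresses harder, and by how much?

A, by 13.3 dB

A: 39.5 dB over, compressed to 15.8 dB over, so 23.7 dB of GR.
B: 13 dB over, compressed to 2.6 dB over, so 10.4 dB of GR.
A applies 13.3 dB more gain reduction.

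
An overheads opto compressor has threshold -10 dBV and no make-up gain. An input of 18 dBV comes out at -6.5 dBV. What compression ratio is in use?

8:1

Input overshoot = 18 − (-10) = 28 dB; output overshoot = -6.5 − (-10) = 3.5 dB.
Ratio = 28 / 3.5 = 8.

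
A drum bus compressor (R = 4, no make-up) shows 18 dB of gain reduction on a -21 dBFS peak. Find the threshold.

Let T be the threshold. Output overshoot = (input overshoot)/R, so -39 − T = (-21 − T)/4.
4·(-39 − T) = -21 − T → 3·T = -156 − (-21) = -135.
T = -135/3 = -45 dBFS.

-45 dBFS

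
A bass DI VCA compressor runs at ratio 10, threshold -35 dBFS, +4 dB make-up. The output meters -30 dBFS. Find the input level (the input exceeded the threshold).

Stripping the +4 dB make-up gives -34 dBFS at the gain stage.
Post-compression overshoot = -34 − (-35) = 1 dB.
Before 10:1 compression the overshoot was 1 × 10 = 10 dB, so input = -35 + 10 = -25 dBFS.

-25 dBFS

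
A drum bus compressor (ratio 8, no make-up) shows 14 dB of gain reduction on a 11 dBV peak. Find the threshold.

Gain reduction = 11 − (-3) = 14 dB; output overshoot = GR / (R − 1) = 14 / 7 = 2 dB.
Threshold = output − output overshoot = -3 − 2 = -5 dBV.

-5 dBV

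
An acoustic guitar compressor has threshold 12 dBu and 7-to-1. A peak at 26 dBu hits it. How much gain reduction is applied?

The signal is 14 dB above threshold.
After 7:1 compression the overshoot becomes 14/7 = 2 dB.
Gain reduction = 14 − 2 = 12 dB.

12 dB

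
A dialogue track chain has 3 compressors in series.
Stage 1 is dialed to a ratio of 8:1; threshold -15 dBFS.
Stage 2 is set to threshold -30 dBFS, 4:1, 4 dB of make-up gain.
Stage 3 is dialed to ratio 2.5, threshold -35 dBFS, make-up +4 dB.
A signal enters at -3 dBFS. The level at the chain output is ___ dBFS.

Stage 1: -3 dBFS is 12 dB over -15 dBFS; at 8:1 that becomes 1.5 dB over, giving -13.5 dBFS.
Stage 2: -13.5 dBFS is 16.5 dB over -30 dBFS; at 4:1 that becomes 4.125 dB over, giving -25.875 dBFS; +4 dB make-up → -21.875 dBFS.
Stage 3: overshoot 13.125 dB → 13.125/2.5 = 5.25 dB → -29.75 dBFS; +4 dB make-up → -25.75 dBFS.

-25.75 dBFS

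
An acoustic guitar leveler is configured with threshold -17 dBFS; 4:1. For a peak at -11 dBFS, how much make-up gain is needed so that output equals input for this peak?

Overshoot 6 dB → 6/4 = 1.5 dB after compression, so the compressed level is -17 + 1.5 = -15.5 dBFS.
Make-up = target − compressed = -11 − (-15.5) = 4.5 dB.

4.5 dB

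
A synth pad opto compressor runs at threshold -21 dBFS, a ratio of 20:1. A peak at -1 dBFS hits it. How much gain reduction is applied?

Overshoot = -1 − (-21) = 20 dB.
After 20:1 compression the overshoot becomes 20/20 = 1 dB.
GR = overshoot in − overshoot out = 20 − 1 = 19 dB.

19 dB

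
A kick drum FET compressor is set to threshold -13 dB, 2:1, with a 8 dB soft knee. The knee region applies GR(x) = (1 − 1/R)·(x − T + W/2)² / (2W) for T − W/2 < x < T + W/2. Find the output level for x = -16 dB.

x − T + W/2 = -16 − (-13) + 4 = 1.
GR = (1 − 1/2) × 1² / 16 = 0.5 × 1 / 16 = 0.03125 dB.
Output = -16 − 0.03125 = -16.03125 dB.

-16.03125 dB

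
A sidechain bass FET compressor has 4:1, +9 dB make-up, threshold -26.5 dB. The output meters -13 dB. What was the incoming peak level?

Stripping the +9 dB make-up gives -22 dB at the gain stage.
The compressed level sits -22 − (-26.5) = 4.5 dB over threshold.
Before 4:1 compression the overshoot was 4.5 × 4 = 18 dB, so input = -26.5 + 18 = -8.5 dB.

-8.5 dB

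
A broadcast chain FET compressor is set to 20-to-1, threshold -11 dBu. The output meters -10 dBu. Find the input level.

That's 1 dB above the -11 dBu threshold.
Undo the ratio: input overshoot = 1 × 20 = 20 dB, giving input = 9 dBu.

9 dBu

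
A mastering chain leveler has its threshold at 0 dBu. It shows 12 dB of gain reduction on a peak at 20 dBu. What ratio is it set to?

2.5:1

Input overshoot = 20 − 0 = 20 dB.
Output overshoot = 20 − 12 = 8 dB.
Ratio = input overshoot / output overshoot = 20 / 8 = 2.5.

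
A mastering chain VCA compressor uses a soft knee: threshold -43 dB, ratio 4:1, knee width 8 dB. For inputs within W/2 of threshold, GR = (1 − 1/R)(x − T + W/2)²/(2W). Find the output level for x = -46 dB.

x − T + W/2 = -46 − (-43) + 4 = 1.
GR = (1 − 1/4) × 1² / 16 = 0.75 × 1 / 16 = 0.046875 dB.
Output = -46 − 0.046875 = -46.046875 dB.

-46.046875 dB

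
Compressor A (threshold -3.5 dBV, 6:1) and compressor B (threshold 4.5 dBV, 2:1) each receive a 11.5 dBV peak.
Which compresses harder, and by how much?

A, by 9 dB

A: GR = 15 − 15/6 = 12.5 dB.
B: GR = 7 − 7/2 = 3.5 dB.
Difference: 9 dB in favour of A.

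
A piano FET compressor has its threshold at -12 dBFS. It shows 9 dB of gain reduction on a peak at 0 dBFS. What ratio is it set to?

4:1

Input overshoot = 0 − (-12) = 12 dB.
Output overshoot = 12 − 9 = 3 dB.
Ratio = input overshoot / output overshoot = 12 / 3 = 4.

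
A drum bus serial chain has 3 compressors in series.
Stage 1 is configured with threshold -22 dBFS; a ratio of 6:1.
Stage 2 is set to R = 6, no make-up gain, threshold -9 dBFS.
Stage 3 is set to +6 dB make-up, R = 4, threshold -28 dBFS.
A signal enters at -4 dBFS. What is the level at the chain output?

-19.75 dBFS

Stage 1: 18 dB above -22 dBFS, reduced 6:1 to 3 dB above → -19 dBFS.
Stage 2: below threshold (-19 ≤ -9); passes unchanged; output -19 dBFS.
Stage 3: -19 dBFS is 9 dB over -28 dBFS; at 4:1 that becomes 2.25 dB over, giving -25.75 dBFS; +6 dB make-up → -19.75 dBFS.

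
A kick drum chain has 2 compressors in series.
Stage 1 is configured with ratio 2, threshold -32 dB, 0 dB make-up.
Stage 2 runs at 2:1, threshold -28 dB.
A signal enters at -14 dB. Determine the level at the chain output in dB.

Stage 1: -14 dB is 18 dB over -32 dB; at 2:1 that becomes 9 dB over, giving -23 dB.
Stage 2: overshoot 5 dB → 5/2 = 2.5 dB → -25.5 dB.

-25.5 dB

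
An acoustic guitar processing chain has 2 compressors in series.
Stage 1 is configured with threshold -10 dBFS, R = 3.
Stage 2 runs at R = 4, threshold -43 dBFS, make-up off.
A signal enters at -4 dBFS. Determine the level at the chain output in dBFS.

Stage 1: 6 dB above -10 dBFS, reduced 3:1 to 2 dB above → -8 dBFS.
Stage 2: 35 dB above -43 dBFS, reduced 4:1 to 8.75 dB above → -34.25 dBFS.

-34.25 dBFS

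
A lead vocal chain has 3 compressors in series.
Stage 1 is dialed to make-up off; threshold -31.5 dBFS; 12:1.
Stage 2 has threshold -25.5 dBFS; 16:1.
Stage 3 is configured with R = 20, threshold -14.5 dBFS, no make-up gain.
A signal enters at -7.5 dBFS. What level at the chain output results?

Stage 1: -7.5 dBFS is 24 dB over -31.5 dBFS; at 12:1 that becomes 2 dB over, giving -29.5 dBFS.
Stage 2: -29.5 dBFS is at or below the -25.5 dBFS threshold — no compression; output -29.5 dBFS.
Stage 3: below threshold (-29.5 ≤ -14.5); passes unchanged; output -29.5 dBFS.

-29.5 dBFS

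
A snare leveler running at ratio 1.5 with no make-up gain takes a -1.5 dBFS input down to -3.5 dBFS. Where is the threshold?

Gain reduction = -1.5 − (-3.5) = 2 dB; output overshoot = GR / (R − 1) = 2 / 0.5 = 4 dB.
Threshold = output − output overshoot = -3.5 − 4 = -7.5 dBFS.

-7.5 dBFS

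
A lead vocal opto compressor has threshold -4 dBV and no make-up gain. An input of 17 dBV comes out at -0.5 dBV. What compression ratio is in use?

Input overshoot = 17 − (-4) = 21 dB; output overshoot = -0.5 − (-4) = 3.5 dB.
Ratio = 21 / 3.5 = 6.

6:1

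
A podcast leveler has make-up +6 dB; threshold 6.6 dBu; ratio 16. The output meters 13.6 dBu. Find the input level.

Before make-up, the level was 13.6 − 6 = 7.6 dBu.
That's 1 dB above the 6.6 dBu threshold.
Input overshoot = R × output overshoot = 16 dB → input = 6.6 + 16 = 22.6 dBu.

22.6 dBu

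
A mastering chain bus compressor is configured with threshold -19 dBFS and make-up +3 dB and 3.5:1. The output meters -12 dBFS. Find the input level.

Remove make-up: -12 − 3 = -15 dBFS.
That's 4 dB above the -19 dBFS threshold.
Undo the ratio: input overshoot = 4 × 3.5 = 14 dB, giving input = -5 dBFS.

-5 dBFS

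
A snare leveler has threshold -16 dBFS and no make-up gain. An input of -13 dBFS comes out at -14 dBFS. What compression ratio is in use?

1.5:1

Input overshoot = -13 − (-16) = 3 dB; output overshoot = -14 − (-16) = 2 dB.
Ratio = 3 / 2 = 1.5.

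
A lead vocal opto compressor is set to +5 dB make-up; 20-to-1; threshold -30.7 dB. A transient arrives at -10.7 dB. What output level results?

-24.7 dB

-10.7 dB sits 20 dB over threshold.
The 20 dB excess becomes 1 dB after 20:1 reduction.
That puts the output at -29.7 dB; make-up adds 5 dB, giving -24.7 dB.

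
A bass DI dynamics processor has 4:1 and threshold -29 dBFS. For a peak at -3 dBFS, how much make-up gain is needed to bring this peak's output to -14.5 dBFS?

The peak compresses to -29 + 26/4 = -22.5 dBFS.
To reach -14.5 dBFS requires -14.5 − (-22.5) = 8 dB of make-up.

8 dB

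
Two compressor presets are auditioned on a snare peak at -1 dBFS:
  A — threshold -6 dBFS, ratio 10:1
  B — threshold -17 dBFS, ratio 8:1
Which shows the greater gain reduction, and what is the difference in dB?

A: 5 dB over, compressed to 0.5 dB over, so 4.5 dB of GR.
B: 16 dB over, compressed to 2 dB over, so 14 dB of GR.
B applies 9.5 dB more gain reduction.

B, by 9.5 dB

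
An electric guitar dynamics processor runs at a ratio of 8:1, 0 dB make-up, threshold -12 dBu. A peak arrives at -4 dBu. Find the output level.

-11 dBu

Overshoot: -4 − (-12) = 8 dB.
The 8 dB excess becomes 1 dB after 8:1 reduction.
So the level is -12 + 1 = -11 dBu.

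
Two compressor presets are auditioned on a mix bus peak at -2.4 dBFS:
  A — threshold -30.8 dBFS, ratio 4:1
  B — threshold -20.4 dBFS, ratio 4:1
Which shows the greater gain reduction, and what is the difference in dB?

A, by 7.8 dB

A: overshoot 28.4 dB → output overshoot 7.1 dB → GR 21.3 dB.
B: overshoot 18 dB → output overshoot 4.5 dB → GR 13.5 dB.
A applies 7.8 dB more gain reduction.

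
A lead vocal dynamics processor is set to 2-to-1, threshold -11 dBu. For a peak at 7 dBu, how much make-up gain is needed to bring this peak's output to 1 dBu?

Without make-up, output = threshold + overshoot/2 = -11 + 9 = -2 dBu.
Gap to target: 3 dB.

3 dB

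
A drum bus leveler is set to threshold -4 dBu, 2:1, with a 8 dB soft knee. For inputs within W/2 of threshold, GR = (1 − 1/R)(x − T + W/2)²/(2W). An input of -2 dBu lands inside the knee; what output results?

x − T + W/2 = -2 − (-4) + 4 = 6.
GR = (1 − 1/2) × 6² / 16 = 0.5 × 36 / 16 = 1.125 dB.
Output = -2 − 1.125 = -3.125 dBu.

-3.125 dBu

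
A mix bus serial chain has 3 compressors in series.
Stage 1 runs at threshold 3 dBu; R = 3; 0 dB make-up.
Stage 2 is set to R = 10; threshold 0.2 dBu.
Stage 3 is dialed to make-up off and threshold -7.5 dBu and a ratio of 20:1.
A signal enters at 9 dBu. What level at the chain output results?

Stage 1: overshoot 6 dB → 6/3 = 2 dB → 5 dBu.
Stage 2: 5 dBu is 4.8 dB over 0.2 dBu; at 10:1 that becomes 0.48 dB over, giving 0.68 dBu.
Stage 3: overshoot 8.18 dB → 8.18/20 = 0.409 dB → -7.091 dBu.

-7.091 dBu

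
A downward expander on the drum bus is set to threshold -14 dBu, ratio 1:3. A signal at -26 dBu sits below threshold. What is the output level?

-50 dBu

Below threshold, a 1:3 expander applies gain = (3−1)×(T − x) of attenuation.
(3−1) × 12 = 24 dB, so output = -26 − 24 = -50 dBu.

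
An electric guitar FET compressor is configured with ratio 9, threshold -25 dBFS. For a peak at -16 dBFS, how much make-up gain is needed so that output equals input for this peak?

8 dB

The peak compresses to -25 + 9/9 = -24 dBFS.
To reach -16 dBFS requires -16 − (-24) = 8 dB of make-up.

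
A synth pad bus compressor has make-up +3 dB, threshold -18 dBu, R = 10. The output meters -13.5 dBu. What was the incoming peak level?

-3 dBu

Stripping the +3 dB make-up gives -16.5 dBu at the gain stage.
The compressed level sits -16.5 − (-18) = 1.5 dB over threshold.
Undo the ratio: input overshoot = 1.5 × 10 = 15 dB, giving input = -3 dBu.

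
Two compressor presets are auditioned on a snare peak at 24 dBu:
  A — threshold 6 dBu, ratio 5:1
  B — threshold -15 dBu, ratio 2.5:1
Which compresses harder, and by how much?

A: overshoot 18 dB → output overshoot 3.6 dB → GR 14.4 dB.
B: overshoot 39 dB → output overshoot 15.6 dB → GR 23.4 dB.
B applies 9 dB more gain reduction.

B, by 9 dB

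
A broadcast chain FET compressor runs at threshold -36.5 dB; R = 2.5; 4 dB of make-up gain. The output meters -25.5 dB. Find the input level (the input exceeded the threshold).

Stripping the +4 dB make-up gives -29.5 dB at the gain stage.
The compressed level sits -29.5 − (-36.5) = 7 dB over threshold.
Undo the ratio: input overshoot = 7 × 2.5 = 17.5 dB, giving input = -19 dB.

-19 dB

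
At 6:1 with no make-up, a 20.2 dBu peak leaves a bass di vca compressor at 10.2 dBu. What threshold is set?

8.2 dBu

Let T be the threshold. Output overshoot = (input overshoot)/R, so 10.2 − T = (20.2 − T)/6.
6·(10.2 − T) = 20.2 − T → 5·T = 61.2 − 20.2 = 41.
T = 41/5 = 8.2 dBu.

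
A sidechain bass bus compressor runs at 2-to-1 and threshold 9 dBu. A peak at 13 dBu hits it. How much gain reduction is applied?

13 dBu exceeds the threshold by 4 dB.
A 2:1 ratio leaves 2 dB of that excess.
So the signal is attenuated by 4 − 2 = 2 dB.

2 dB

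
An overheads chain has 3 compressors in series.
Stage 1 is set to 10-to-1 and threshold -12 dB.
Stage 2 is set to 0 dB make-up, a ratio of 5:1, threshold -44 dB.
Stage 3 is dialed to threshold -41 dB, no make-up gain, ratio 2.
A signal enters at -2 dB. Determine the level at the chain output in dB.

Stage 1: overshoot 10 dB → 10/10 = 1 dB → -11 dB.
Stage 2: overshoot 33 dB → 33/5 = 6.6 dB → -37.4 dB.
Stage 3: -37.4 dB is 3.6 dB over -41 dB; at 2:1 that becomes 1.8 dB over, giving -39.2 dB.

-39.2 dB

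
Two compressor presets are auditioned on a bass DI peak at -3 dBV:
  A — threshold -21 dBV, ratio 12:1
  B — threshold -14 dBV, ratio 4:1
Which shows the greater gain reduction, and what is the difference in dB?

A: overshoot 18 dB → output overshoot 1.5 dB → GR 16.5 dB.
B: overshoot 11 dB → output overshoot 2.75 dB → GR 8.25 dB.
A reduces 8.25 dB more.

A, by 8.25 dB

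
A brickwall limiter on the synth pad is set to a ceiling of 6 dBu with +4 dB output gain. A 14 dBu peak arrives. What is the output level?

At ∞:1, everything above 6 dBu is held at the ceiling.
Output gain then adds 4 dB: 6 + 4 = 10 dBu.

10 dBu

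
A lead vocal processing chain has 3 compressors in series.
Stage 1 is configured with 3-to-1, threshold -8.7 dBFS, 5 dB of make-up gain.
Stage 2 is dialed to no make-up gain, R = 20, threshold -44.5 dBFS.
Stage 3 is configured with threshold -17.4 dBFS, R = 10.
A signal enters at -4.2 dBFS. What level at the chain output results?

Stage 1: -4.2 dBFS is 4.5 dB over -8.7 dBFS; at 3:1 that becomes 1.5 dB over, giving -7.2 dBFS; +5 dB make-up → -2.2 dBFS.
Stage 2: 42.3 dB above -44.5 dBFS, reduced 20:1 to 2.115 dB above → -42.385 dBFS.
Stage 3: -42.385 dBFS ≤ -17.4 dBFS, so stage 3 doesn't engage; output -42.385 dBFS.

-42.385 dBFS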